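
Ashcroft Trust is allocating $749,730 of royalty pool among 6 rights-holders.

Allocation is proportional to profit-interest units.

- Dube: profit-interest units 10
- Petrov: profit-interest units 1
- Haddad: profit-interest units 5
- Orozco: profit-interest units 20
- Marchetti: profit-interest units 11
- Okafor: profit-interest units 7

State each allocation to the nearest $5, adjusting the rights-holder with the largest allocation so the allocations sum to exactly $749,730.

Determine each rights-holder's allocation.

Dube: $138,840 · Petrov: $13,885 · Haddad: $69,420 · Orozco: $277,675 · Marchetti: $152,725 · Okafor: $97,185

Combined profit-interest units = 54.
Pro-rata amounts: Dube 10/54 × $749,730 = 138,838.89; Petrov 1/54 × $749,730 = 13,883.89; Haddad 5/54 × $749,730 = 69,419.44; Orozco 20/54 × $749,730 = 277,677.78; Marchetti 11/54 × $749,730 = 152,722.78; Okafor 7/54 × $749,730 = 97,187.22.
Rounded to nearest $5: Dube $138,840; Petrov $13,885; Haddad $69,420; Orozco $277,680; Marchetti $152,725; Okafor $97,185. Sum = $749,735.
Difference $749,730 − $749,735 = −$5 applied to largest allocation (Orozco): Orozco becomes $277,675.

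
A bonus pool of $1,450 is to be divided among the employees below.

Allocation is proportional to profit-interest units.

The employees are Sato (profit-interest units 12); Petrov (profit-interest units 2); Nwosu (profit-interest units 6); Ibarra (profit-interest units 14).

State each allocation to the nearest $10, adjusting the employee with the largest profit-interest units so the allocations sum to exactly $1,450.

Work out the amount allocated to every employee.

Total profit-interest units = 34.
Pro-rata amounts: Sato 12/34 × $1,450 = 511.76; Petrov 2/34 × $1,450 = 85.29; Nwosu 6/34 × $1,450 = 255.88; Ibarra 14/34 × $1,450 = 597.06.
After rounding ($10): Sato $510; Petrov $90; Nwosu $260; Ibarra $600. Sum = $1,460.
Difference $1,450 − $1,460 = −$10 applied to largest profit-interest units (Ibarra): Ibarra becomes $590.

Sato: $510 | Petrov: $90 | Nwosu: $260 | Ibarra: $590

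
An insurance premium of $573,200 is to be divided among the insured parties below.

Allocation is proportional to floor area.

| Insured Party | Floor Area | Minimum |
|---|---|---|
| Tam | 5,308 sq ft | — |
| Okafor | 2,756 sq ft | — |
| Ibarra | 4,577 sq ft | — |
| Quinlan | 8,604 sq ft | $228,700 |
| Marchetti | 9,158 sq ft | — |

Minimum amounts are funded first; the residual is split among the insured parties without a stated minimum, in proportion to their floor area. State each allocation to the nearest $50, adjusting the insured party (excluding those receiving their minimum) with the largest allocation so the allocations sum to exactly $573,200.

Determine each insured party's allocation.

Guaranteed amounts: Quinlan $228,700. Balance $344,500.
Balance split over remaining floor area 21,799: Tam 83,884.86 → $83,900; Okafor 43,554.38 → $43,550; Ibarra 72,332.52 → $72,350; Marchetti 144,728.24 → $144,750.
Rounding difference −$50 applied to Marchetti → $144,700.

Tam: $83,900; Okafor: $43,550; Ibarra: $72,350; Quinlan: $228,700; Marchetti: $144,700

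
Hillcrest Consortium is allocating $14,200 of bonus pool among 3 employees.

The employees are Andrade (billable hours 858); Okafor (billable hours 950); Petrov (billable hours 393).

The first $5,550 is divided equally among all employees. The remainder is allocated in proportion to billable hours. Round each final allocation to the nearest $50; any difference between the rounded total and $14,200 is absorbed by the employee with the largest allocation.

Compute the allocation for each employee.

$5,550 shared equally gives $1,850 per employee.
Remainder $8,650 by billable hours (total 2,201): Andrade 3,371.97 → $3,350; Okafor 3,733.53 → $3,750; Petrov 1,544.50 → $1,550.
Totals: Andrade $1,850 + $3,350 = $5,200; Okafor $1,850 + $3,750 = $5,600; Petrov $1,850 + $1,550 = $3,400.

Andrade: $5,200 | Okafor: $5,600 | Petrov: $3,400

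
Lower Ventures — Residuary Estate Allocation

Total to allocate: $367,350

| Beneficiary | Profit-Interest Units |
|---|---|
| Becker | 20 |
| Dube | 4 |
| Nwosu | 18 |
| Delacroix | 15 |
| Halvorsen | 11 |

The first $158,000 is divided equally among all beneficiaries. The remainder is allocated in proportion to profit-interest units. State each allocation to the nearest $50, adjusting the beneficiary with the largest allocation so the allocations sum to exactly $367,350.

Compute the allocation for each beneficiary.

Equal tier: $158,000 ÷ 5 = $31,600 apiece.
Remainder $209,350 by profit-interest units (total 68): Becker 61,573.53 → $61,550; Dube 12,314.71 → $12,300; Nwosu 55,416.18 → $55,400; Delacroix 46,180.15 → $46,200; Halvorsen 33,865.44 → $33,850.
Rounding difference +$50 on remainder applied to Becker.
Totals: Becker $31,600 + $61,600 = $93,200; Dube $31,600 + $12,300 = $43,900; Nwosu $31,600 + $55,400 = $87,000; Delacroix $31,600 + $46,200 = $77,800; Halvorsen $31,600 + $33,850 = $65,450.

Becker: $93,200; Dube: $43,900; Nwosu: $87,000; Delacroix: $77,800; Halvorsen: $65,450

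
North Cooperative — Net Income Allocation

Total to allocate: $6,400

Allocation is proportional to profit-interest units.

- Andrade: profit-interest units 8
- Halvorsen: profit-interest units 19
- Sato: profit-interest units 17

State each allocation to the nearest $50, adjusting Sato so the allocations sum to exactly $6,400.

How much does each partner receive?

Sum of profit-interest units: 44.
Unrounded shares: Andrade 8/44 × $6,400 = 1,163.64; Halvorsen 19/44 × $6,400 = 2,763.64; Sato 17/44 × $6,400 = 2,472.73.
After rounding ($50): Andrade $1,150; Halvorsen $2,750; Sato $2,450. Sum = $6,350.
Difference $6,400 − $6,350 = +$50 applied to Sato: Sato becomes $2,500.

Andrade: $1,150 | Halvorsen: $2,750 | Sato: $2,500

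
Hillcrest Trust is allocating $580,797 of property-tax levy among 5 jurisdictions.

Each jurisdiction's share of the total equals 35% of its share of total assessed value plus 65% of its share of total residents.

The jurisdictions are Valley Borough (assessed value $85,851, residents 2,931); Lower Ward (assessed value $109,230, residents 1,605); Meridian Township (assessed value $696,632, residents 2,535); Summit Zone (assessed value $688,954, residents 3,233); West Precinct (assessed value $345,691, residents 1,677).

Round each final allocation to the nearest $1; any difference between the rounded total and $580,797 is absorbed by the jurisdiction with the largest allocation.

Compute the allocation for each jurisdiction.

Valley Borough: $101,414; Lower Ward: $62,100; Meridian Township: $153,389; Summit Zone: $174,573; West Precinct: $89,321

Assessed value total 1,926,358; residents total 11,981.
Composite weights (35% assessed value + 65% residents): Valley Borough 0.1746; Lower Ward 0.1069; Meridian Township 0.2641; Summit Zone 0.3006; West Precinct 0.1538.
Proportional shares: Valley Borough 101,414.44; Lower Ward 62,099.61; Meridian Township 153,389.26; Summit Zone 174,572.83; West Precinct 89,320.86.
Rounded to nearest $1: Valley Borough $101,414; Lower Ward $62,100; Meridian Township $153,389; Summit Zone $174,573; West Precinct $89,321. Sum = $580,797.
No rounding difference to absorb.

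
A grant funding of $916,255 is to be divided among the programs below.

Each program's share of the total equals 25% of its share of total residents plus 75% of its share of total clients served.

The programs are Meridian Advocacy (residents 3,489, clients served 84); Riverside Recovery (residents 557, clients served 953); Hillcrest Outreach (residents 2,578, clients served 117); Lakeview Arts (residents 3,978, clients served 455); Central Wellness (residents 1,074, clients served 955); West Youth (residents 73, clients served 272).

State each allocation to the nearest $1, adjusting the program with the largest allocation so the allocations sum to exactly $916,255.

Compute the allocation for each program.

Meridian Advocacy: $88,377 · Riverside Recovery: $241,781 · Hillcrest Outreach: $78,612 · Lakeview Arts: $187,808 · Central Wellness: $252,345 · West Youth: $67,332

Residents total 11,749; clients served total 2,836.
Composite weights (25% residents + 75% clients served): Meridian Advocacy 0.0965; Riverside Recovery 0.2639; Hillcrest Outreach 0.0858; Lakeview Arts 0.2050; Central Wellness 0.2754; West Youth 0.0735.
Pro-rata amounts: Meridian Advocacy 88,377.14; Riverside Recovery 241,780.98; Hillcrest Outreach 78,612.11; Lakeview Arts 187,807.93; Central Wellness 252,345.26; West Youth 67,331.57.
At nearest $1: Meridian Advocacy $88,377; Riverside Recovery $241,781; Hillcrest Outreach $78,612; Lakeview Arts $187,808; Central Wellness $252,345; West Youth $67,332. Sum = $916,255.
Rounded total matches; no reconciliation needed.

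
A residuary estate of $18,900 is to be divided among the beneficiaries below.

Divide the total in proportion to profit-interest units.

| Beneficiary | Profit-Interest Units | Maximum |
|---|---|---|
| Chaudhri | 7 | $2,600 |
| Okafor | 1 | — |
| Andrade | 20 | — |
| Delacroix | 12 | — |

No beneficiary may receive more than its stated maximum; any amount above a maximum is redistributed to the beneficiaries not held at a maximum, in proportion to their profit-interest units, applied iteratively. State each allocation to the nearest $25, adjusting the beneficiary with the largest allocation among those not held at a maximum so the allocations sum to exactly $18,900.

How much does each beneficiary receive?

Chaudhri: $2,600; Okafor: $500; Andrade: $9,875; Delacroix: $5,925

Profit-interest units total: 40.
Pro-rata shares before constraints: Chaudhri 3,307.50; Okafor 472.50; Andrade 9,450.00; Delacroix 5,670.00.
Cap binds for Chaudhri ($2,600); residual $16,300 reallocated over remaining profit-interest units 33.
Shares after redistribution: Okafor 493.94 → $500; Andrade 9,878.79 → $9,875; Delacroix 5,927.27 → $5,925.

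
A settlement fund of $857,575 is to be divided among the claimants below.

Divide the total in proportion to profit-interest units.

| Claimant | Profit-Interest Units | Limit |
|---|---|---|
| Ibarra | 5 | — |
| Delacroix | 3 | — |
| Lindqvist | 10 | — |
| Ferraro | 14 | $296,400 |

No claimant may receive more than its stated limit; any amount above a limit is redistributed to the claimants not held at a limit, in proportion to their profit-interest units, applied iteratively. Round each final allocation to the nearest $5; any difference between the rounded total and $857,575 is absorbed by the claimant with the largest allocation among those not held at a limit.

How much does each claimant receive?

Combined profit-interest units = 32.
Proportional shares (ignoring caps): Ibarra 133,996.09; Delacroix 80,397.66; Lindqvist 267,992.19; Ferraro 375,189.06.
Cap binds for Ferraro ($296,400); residual $561,175 reallocated over remaining profit-interest units 18.
Remaining shares: Ibarra 155,881.94 → $155,880; Delacroix 93,529.17 → $93,530; Lindqvist 311,763.89 → $311,765.

Ibarra: $155,880 · Delacroix: $93,530 · Lindqvist: $311,765 · Ferraro: $296,400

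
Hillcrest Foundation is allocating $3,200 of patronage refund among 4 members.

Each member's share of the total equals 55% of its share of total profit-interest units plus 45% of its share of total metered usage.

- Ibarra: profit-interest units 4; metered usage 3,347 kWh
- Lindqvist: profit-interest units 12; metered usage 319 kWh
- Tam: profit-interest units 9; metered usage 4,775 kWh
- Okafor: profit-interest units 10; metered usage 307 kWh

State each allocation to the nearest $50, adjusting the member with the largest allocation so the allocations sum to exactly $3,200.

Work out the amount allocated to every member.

Profit-interest units total 35; metered usage total 8,748.
Combined weights (55% profit-interest units + 45% metered usage): Ibarra 0.2350; Lindqvist 0.2050; Tam 0.3871; Okafor 0.1729.
Raw shares: Ibarra 752.09; Lindqvist 655.94; Tam 1,238.58; Okafor 553.39.
Rounded to nearest $50: Ibarra $750; Lindqvist $650; Tam $1,250; Okafor $550. Sum = $3,200.
No rounding difference to absorb.

Ibarra: $750; Lindqvist: $650; Tam: $1,250; Okafor: $550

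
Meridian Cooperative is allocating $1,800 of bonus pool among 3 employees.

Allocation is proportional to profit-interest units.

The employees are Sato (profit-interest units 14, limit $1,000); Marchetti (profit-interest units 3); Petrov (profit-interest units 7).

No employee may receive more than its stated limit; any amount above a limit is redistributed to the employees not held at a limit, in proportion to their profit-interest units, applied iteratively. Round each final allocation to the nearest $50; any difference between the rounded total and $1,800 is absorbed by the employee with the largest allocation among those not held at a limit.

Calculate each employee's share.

Total profit-interest units = 24.
Pro-rata shares before constraints: Sato 1,050.00; Marchetti 225.00; Petrov 525.00.
Capped: Sato ($1,000); residual $800 reallocated over remaining profit-interest units 10.
Redistributed shares: Marchetti 240.00 → $250; Petrov 560.00 → $550.

Sato: $1,000 · Marchetti: $250 · Petrov: $550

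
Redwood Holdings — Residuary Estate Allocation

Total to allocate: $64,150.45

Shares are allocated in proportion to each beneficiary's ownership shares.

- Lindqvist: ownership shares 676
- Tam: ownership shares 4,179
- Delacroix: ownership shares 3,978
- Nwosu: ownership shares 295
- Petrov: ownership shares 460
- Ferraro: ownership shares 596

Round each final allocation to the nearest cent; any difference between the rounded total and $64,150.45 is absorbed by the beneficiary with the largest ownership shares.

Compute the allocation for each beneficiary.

Total ownership shares = 676 + 4,179 + 3,978 + 295 + 460 + 596 = 10,184.
Raw shares: Lindqvist 4,258.2192; Tam 26,324.1094; Delacroix 25,057.9821; Nwosu 1,858.2465; Petrov 2,897.6048; Ferraro 3,754.2879.
Rounded to nearest cent: Lindqvist $4,258.22; Tam $26,324.11; Delacroix $25,057.98; Nwosu $1,858.25; Petrov $2,897.60; Ferraro $3,754.29. Sum = $64,150.45.
No rounding difference to absorb.

Lindqvist: $4,258.22; Tam: $26,324.11; Delacroix: $25,057.98; Nwosu: $1,858.25; Petrov: $2,897.60; Ferraro: $3,754.29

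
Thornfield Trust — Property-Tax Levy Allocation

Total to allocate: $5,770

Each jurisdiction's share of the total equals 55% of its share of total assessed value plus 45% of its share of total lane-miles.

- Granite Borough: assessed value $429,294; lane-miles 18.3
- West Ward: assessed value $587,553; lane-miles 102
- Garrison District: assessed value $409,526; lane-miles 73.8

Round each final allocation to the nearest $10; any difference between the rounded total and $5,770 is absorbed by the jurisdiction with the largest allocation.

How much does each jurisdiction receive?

Assessed value total 1,426,373; lane-miles total 194.1.
Blended shares (55% assessed value + 45% lane-miles): Granite Borough 0.2080; West Ward 0.4630; Garrison District 0.3290.
Proportional shares: Granite Borough 1,199.93; West Ward 2,671.70; Garrison District 1,898.38.
After rounding ($10): Granite Borough $1,200; West Ward $2,670; Garrison District $1,900. Sum = $5,770.
Sum already equals the total — no adjustment.

Granite Borough: $1,200 | West Ward: $2,670 | Garrison District: $1,900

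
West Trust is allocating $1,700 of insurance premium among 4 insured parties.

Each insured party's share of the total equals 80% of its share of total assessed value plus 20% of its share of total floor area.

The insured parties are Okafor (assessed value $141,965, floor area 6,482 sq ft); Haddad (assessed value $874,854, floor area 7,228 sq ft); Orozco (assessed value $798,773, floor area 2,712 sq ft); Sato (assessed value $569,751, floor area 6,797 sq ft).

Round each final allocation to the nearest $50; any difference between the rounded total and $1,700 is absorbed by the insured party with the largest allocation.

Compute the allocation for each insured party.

Totals — assessed value 2,385,343, floor area 23,219.
Blended shares (80% assessed value + 20% floor area): Okafor 0.1034; Haddad 0.3557; Orozco 0.2913; Sato 0.2496.
Proportional shares: Okafor 175.86; Haddad 604.64; Orozco 495.13; Sato 424.37.
Rounded to nearest $50: Okafor $200; Haddad $600; Orozco $500; Sato $400. Sum = $1,700.
No rounding difference to absorb.

Okafor: $200 | Haddad: $600 | Orozco: $500 | Sato: $400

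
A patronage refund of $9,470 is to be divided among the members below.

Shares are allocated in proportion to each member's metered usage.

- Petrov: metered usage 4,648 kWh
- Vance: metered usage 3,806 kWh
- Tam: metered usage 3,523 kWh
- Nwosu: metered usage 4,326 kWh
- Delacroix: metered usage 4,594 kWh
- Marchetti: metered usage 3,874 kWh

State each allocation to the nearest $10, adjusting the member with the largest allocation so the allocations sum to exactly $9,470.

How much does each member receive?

Petrov: $1,770 · Vance: $1,460 · Tam: $1,350 · Nwosu: $1,650 · Delacroix: $1,760 · Marchetti: $1,480

Combined metered usage = 24,771.
Pro-rata amounts: Petrov 4,648/24,771 × $9,470 = 1,776.94; Vance 3,806/24,771 × $9,470 = 1,455.04; Tam 3,523/24,771 × $9,470 = 1,346.85; Nwosu 4,326/24,771 × $9,470 = 1,653.84; Delacroix 4,594/24,771 × $9,470 = 1,756.29; Marchetti 3,874/24,771 × $9,470 = 1,481.04.
Rounded to nearest $10: Petrov $1,780; Vance $1,460; Tam $1,350; Nwosu $1,650; Delacroix $1,760; Marchetti $1,480. Sum = $9,480.
Difference $9,470 − $9,480 = −$10 applied to largest allocation (Petrov): Petrov becomes $1,770.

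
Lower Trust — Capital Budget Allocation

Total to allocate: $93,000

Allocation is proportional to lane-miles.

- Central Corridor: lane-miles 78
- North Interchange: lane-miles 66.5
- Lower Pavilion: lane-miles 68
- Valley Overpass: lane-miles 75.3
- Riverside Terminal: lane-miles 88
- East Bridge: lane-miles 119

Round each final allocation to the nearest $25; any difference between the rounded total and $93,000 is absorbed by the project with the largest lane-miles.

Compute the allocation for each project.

Central Corridor: $14,650 · North Interchange: $12,500 · Lower Pavilion: $12,775 · Valley Overpass: $14,150 · Riverside Terminal: $16,550 · East Bridge: $22,375

Total lane-miles = 78 + 66.5 + 68 + 75.3 + 88 + 119 = 494.8.
Proportional shares: Central Corridor 14,660.47; North Interchange 12,498.99; Lower Pavilion 12,780.92; Valley Overpass 14,152.99; Riverside Terminal 16,540.02; East Bridge 22,366.61.
After rounding ($25): Central Corridor $14,650; North Interchange $12,500; Lower Pavilion $12,775; Valley Overpass $14,150; Riverside Terminal $16,550; East Bridge $22,375. Sum = $93,000.
No rounding difference to absorb.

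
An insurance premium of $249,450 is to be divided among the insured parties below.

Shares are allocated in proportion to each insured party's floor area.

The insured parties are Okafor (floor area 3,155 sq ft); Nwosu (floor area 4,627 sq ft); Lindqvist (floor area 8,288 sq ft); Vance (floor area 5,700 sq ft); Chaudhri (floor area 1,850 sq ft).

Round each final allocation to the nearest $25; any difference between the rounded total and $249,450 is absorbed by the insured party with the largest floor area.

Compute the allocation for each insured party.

Total floor area = 23,620.
Pro-rata amounts: Okafor 3,155/23,620 × $249,450 = 33,319.85; Nwosu 4,627/23,620 × $249,450 = 48,865.59; Lindqvist 8,288/23,620 × $249,450 = 87,529.28; Vance 5,700/23,620 × $249,450 = 60,197.50; Chaudhri 1,850/23,620 × $249,450 = 19,537.79.
At nearest $25: Okafor $33,325; Nwosu $48,875; Lindqvist $87,525; Vance $60,200; Chaudhri $19,550. Sum = $249,475.
Difference $249,450 − $249,475 = −$25 applied to largest floor area (Lindqvist): Lindqvist becomes $87,500.

Okafor: $33,325 · Nwosu: $48,875 · Lindqvist: $87,500 · Vance: $60,200 · Chaudhri: $19,550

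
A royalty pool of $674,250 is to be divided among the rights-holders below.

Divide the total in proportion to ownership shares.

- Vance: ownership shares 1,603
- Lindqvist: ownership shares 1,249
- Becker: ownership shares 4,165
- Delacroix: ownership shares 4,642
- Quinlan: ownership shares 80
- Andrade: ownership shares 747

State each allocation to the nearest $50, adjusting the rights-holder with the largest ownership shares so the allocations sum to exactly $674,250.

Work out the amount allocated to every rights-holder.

Vance: $86,550 | Lindqvist: $67,450 | Becker: $224,900 | Delacroix: $250,700 | Quinlan: $4,300 | Andrade: $40,350

Total ownership shares = 12,486.
Pro-rata amounts: Vance 1,603/12,486 × $674,250 = 86,562.77; Lindqvist 1,249/12,486 × $674,250 = 67,446.60; Becker 4,165/12,486 × $674,250 = 224,912.00; Delacroix 4,642/12,486 × $674,250 = 250,670.23; Quinlan 80/12,486 × $674,250 = 4,320.04; Andrade 747/12,486 × $674,250 = 40,338.36.
At nearest $50: Vance $86,550; Lindqvist $67,450; Becker $224,900; Delacroix $250,650; Quinlan $4,300; Andrade $40,350. Sum = $674,200.
Difference $674,250 − $674,200 = +$50 applied to largest ownership shares (Delacroix): Delacroix becomes $250,700.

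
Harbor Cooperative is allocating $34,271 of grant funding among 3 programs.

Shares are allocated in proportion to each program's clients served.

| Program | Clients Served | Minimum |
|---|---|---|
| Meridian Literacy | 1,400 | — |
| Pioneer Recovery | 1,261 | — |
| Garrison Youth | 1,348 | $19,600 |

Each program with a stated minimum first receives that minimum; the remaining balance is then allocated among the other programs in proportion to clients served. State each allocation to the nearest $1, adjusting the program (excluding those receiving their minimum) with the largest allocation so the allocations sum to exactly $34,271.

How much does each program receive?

Meridian Literacy: $7,719 | Pioneer Recovery: $6,952 | Garrison Youth: $19,600

Minimums first: Garrison Youth $19,600. Residual $14,671.
Residual split over remaining clients served 2,661: Meridian Literacy 7,718.68 → $7,719; Pioneer Recovery 6,952.32 → $6,952.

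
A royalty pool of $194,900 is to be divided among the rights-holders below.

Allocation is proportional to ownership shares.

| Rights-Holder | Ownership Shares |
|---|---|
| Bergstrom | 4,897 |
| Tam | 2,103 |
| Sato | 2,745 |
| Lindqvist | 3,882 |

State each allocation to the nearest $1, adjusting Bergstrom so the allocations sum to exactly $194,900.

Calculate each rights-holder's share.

Total ownership shares = 13,627.
Proportional shares: Bergstrom 4,897/13,627 × $194,900 = 70,039.28; Tam 2,103/13,627 × $194,900 = 30,078.13; Sato 2,745/13,627 × $194,900 = 39,260.33; Lindqvist 3,882/13,627 × $194,900 = 55,522.26.
At nearest $1: Bergstrom $70,039; Tam $30,078; Sato $39,260; Lindqvist $55,522. Sum = $194,899.
Difference $194,900 − $194,899 = +$1 applied to Bergstrom: Bergstrom becomes $70,040.

Bergstrom: $70,040 | Tam: $30,078 | Sato: $39,260 | Lindqvist: $55,522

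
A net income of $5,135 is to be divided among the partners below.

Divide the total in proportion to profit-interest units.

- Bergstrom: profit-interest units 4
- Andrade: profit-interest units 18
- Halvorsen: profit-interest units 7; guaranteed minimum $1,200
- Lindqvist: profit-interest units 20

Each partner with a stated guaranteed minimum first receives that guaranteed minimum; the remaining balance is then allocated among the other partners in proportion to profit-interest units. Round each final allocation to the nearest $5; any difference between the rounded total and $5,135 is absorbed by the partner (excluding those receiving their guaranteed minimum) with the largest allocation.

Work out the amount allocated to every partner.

Bergstrom: $375 | Andrade: $1,685 | Halvorsen: $1,200 | Lindqvist: $1,875

Minimums first: Halvorsen $1,200. Balance $3,935.
Balance split over remaining profit-interest units 42: Bergstrom 374.76 → $375; Andrade 1,686.43 → $1,685; Lindqvist 1,873.81 → $1,875.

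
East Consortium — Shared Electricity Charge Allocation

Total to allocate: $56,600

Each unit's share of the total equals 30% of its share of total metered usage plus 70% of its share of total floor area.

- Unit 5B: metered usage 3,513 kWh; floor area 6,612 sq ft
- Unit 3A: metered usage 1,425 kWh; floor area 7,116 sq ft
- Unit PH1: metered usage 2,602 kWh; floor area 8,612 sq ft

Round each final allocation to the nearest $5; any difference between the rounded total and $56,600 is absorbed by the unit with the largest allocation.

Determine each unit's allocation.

Totals — metered usage 7,540, floor area 22,340.
Combined weights (30% metered usage + 70% floor area): Unit 5B 0.3470; Unit 3A 0.2797; Unit PH1 0.3734.
Proportional shares: Unit 5B 19,637.62; Unit 3A 15,829.31; Unit PH1 21,133.06.
Rounded to nearest $5: Unit 5B $19,640; Unit 3A $15,830; Unit PH1 $21,135. Sum = $56,605.
Difference $56,600 − $56,605 = −$5 applied to largest allocation (Unit PH1): Unit PH1 becomes $21,130.

Unit 5B: $19,640 · Unit 3A: $15,830 · Unit PH1: $21,130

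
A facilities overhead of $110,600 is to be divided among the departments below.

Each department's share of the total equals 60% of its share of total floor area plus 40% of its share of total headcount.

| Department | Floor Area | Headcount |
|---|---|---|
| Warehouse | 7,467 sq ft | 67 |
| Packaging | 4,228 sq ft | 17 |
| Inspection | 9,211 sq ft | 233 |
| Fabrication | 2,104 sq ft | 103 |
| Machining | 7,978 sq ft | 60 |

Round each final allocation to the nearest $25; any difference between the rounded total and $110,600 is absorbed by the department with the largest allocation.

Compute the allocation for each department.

Totals — floor area 30,988, headcount 480.
Blended shares (60% floor area + 40% headcount): Warehouse 0.2004; Packaging 0.0960; Inspection 0.3725; Fabrication 0.1266; Machining 0.2045.
Pro-rata amounts: Warehouse 22,165.55; Packaging 10,620.99; Inspection 41,199.95; Fabrication 13,998.83; Machining 22,614.68.
Rounded to nearest $25: Warehouse $22,175; Packaging $10,625; Inspection $41,200; Fabrication $14,000; Machining $22,625. Sum = $110,625.
Difference $110,600 − $110,625 = −$25 applied to largest allocation (Inspection): Inspection becomes $41,175.

Warehouse: $22,175 · Packaging: $10,625 · Inspection: $41,175 · Fabrication: $14,000 · Machining: $22,625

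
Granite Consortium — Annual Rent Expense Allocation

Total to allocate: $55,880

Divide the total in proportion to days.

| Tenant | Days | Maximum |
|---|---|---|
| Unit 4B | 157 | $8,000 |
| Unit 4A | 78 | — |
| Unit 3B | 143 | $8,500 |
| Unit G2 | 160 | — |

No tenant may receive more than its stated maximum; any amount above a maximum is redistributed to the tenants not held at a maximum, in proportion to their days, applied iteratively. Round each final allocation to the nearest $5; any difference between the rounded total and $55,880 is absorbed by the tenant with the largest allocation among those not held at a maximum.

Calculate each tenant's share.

Sum of days: 538.
Unconstrained shares: Unit 4B 16,306.99; Unit 4A 8,101.56; Unit 3B 14,852.86; Unit G2 16,618.59.
Capped: Unit 4B ($8,000), Unit 3B ($8,500); balance $39,380 reallocated over remaining days 238.
Redistributed shares: Unit 4A 12,906.05 → $12,905; Unit G2 26,473.95 → $26,475.

Unit 4B: $8,000 · Unit 4A: $12,905 · Unit 3B: $8,500 · Unit G2: $26,475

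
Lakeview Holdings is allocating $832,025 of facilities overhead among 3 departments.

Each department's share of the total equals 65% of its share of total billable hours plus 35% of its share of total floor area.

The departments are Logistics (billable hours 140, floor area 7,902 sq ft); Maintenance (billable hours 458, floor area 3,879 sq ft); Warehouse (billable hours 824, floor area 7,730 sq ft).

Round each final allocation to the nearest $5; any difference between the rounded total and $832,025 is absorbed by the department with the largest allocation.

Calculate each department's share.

Logistics: $171,185 | Maintenance: $232,080 | Warehouse: $428,760

Billable hours total 1,422; floor area total 19,511.
Composite weights (65% billable hours + 35% floor area): Logistics 0.2057; Maintenance 0.2789; Warehouse 0.5153.
Raw shares: Logistics 171,185.13; Maintenance 232,082.43; Warehouse 428,757.43.
After rounding ($5): Logistics $171,185; Maintenance $232,080; Warehouse $428,755. Sum = $832,020.
Difference $832,025 − $832,020 = +$5 applied to largest allocation (Warehouse): Warehouse becomes $428,760.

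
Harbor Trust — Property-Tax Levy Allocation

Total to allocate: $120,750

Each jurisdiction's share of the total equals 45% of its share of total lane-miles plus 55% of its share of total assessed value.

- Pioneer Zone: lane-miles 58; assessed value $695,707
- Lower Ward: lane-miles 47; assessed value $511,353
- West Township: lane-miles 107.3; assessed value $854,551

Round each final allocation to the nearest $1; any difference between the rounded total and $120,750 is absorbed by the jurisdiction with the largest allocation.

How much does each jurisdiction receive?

Pioneer Zone: $37,256; Lower Ward: $28,502; West Township: $54,992

Totals — lane-miles 212.3, assessed value 2,061,611.
Blended shares (45% lane-miles + 55% assessed value): Pioneer Zone 0.3085; Lower Ward 0.2360; West Township 0.4554.
Unrounded shares: Pioneer Zone 37,256.34; Lower Ward 28,502.17; West Township 54,991.497.
At nearest $1: Pioneer Zone $37,256; Lower Ward $28,502; West Township $54,991. Sum = $120,749.
Difference $120,750 − $120,749 = +$1 applied to largest allocation (West Township): West Township becomes $54,992.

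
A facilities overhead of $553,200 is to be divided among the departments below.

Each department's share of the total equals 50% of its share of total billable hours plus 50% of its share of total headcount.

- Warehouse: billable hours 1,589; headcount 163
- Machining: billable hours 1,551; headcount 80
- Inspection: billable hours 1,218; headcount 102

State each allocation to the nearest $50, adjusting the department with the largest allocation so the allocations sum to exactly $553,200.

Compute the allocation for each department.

Warehouse: $231,500 | Machining: $162,600 | Inspection: $159,100

Billable hours total 4,358; headcount total 345.
Blended shares (50% billable hours + 50% headcount): Warehouse 0.4185; Machining 0.2939; Inspection 0.2876.
Raw shares: Warehouse 231,536.48; Machining 162,580.30; Inspection 159,083.22.
Rounded to nearest $50: Warehouse $231,550; Machining $162,600; Inspection $159,100. Sum = $553,250.
Difference $553,200 − $553,250 = −$50 applied to largest allocation (Warehouse): Warehouse becomes $231,500.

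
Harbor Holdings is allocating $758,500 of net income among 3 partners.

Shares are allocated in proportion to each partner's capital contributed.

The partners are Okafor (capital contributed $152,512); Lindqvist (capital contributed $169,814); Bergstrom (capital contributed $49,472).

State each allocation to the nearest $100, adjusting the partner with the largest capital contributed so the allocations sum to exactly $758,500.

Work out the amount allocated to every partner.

Capital contributed total: 371,798.
Pro-rata amounts: Okafor 152,512/371,798 × $758,500 = 311,137.64; Lindqvist 169,814/371,798 × $758,500 = 346,435.21; Bergstrom 49,472/371,798 × $758,500 = 100,927.15.
Rounded to nearest $100: Okafor $311,100; Lindqvist $346,400; Bergstrom $100,900. Sum = $758,400.
Difference $758,500 − $758,400 = +$100 applied to largest capital contributed (Lindqvist): Lindqvist becomes $346,500.

Okafor: $311,100 · Lindqvist: $346,500 · Bergstrom: $100,900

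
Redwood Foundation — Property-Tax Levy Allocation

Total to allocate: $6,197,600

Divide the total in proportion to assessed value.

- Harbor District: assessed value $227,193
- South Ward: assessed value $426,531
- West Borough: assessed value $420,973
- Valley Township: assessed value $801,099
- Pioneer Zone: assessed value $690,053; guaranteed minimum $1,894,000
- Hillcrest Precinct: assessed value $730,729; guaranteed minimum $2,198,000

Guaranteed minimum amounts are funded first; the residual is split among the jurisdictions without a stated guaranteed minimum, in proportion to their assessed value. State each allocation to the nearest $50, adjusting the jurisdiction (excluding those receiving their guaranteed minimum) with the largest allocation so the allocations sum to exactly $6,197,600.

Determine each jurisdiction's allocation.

Guaranteed amounts: Pioneer Zone $1,894,000; Hillcrest Precinct $2,198,000. Residual $2,105,600.
Residual split over remaining assessed value 1,875,796: Harbor District 255,026.44 → $255,050; South Ward 478,785.37 → $478,800; West Borough 472,546.45 → $472,550; Valley Township 899,241.74 → $899,250.
Rounding difference −$50 applied to Valley Township → $899,200.

Harbor District: $255,050 | South Ward: $478,800 | West Borough: $472,550 | Valley Township: $899,200 | Pioneer Zone: $1,894,000 | Hillcrest Precinct: $2,198,000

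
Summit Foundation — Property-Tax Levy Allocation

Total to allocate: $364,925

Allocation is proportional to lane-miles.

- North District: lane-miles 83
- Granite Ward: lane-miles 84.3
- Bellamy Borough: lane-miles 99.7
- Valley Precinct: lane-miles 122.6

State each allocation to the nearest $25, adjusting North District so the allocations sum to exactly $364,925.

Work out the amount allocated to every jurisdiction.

North District: $77,775 | Granite Ward: $78,950 | Bellamy Borough: $93,375 | Valley Precinct: $114,825

Combined lane-miles = 389.6.
Unrounded shares: North District 83/389.6 × $364,925 = 77,743.26; Granite Ward 84.3/389.6 × $364,925 = 78,960.93; Bellamy Borough 99.7/389.6 × $364,925 = 93,385.58; Valley Precinct 122.6/389.6 × $364,925 = 114,835.23.
At nearest $25: North District $77,750; Granite Ward $78,950; Bellamy Borough $93,375; Valley Precinct $114,825. Sum = $364,900.
Difference $364,925 − $364,900 = +$25 applied to North District: North District becomes $77,775.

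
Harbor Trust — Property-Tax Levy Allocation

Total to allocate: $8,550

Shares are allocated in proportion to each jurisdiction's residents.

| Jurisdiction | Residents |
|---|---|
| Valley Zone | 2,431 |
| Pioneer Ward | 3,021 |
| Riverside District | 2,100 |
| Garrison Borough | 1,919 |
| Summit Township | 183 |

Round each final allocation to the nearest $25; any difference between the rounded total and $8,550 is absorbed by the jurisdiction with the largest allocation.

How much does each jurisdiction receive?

Sum of residents: 9,654.
Proportional shares: Valley Zone 2,431/9,654 × $8,550 = 2,153.00; Pioneer Ward 3,021/9,654 × $8,550 = 2,675.53; Riverside District 2,100/9,654 × $8,550 = 1,859.85; Garrison Borough 1,919/9,654 × $8,550 = 1,699.55; Summit Township 183/9,654 × $8,550 = 162.07.
Rounded to nearest $25: Valley Zone $2,150; Pioneer Ward $2,675; Riverside District $1,850; Garrison Borough $1,700; Summit Township $150. Sum = $8,525.
Difference $8,550 − $8,525 = +$25 applied to largest allocation (Pioneer Ward): Pioneer Ward becomes $2,700.

Valley Zone: $2,150 · Pioneer Ward: $2,700 · Riverside District: $1,850 · Garrison Borough: $1,700 · Summit Township: $150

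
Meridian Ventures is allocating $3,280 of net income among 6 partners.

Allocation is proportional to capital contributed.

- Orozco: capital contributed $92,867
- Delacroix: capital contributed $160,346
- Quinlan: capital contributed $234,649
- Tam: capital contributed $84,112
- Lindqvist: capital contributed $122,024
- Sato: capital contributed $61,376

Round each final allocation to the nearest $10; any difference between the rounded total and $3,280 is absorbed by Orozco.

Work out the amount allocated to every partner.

Combined capital contributed = 755,374.
Pro-rata amounts: Orozco 92,867/755,374 × $3,280 = 403.25; Delacroix 160,346/755,374 × $3,280 = 696.26; Quinlan 234,649/755,374 × $3,280 = 1,018.90; Tam 84,112/755,374 × $3,280 = 365.23; Lindqvist 122,024/755,374 × $3,280 = 529.86; Sato 61,376/755,374 × $3,280 = 266.51.
After rounding ($10): Orozco $400; Delacroix $700; Quinlan $1,020; Tam $370; Lindqvist $530; Sato $270. Sum = $3,290.
Difference $3,280 − $3,290 = −$10 applied to Orozco: Orozco becomes $390.

Orozco: $390 | Delacroix: $700 | Quinlan: $1,020 | Tam: $370 | Lindqvist: $530 | Sato: $270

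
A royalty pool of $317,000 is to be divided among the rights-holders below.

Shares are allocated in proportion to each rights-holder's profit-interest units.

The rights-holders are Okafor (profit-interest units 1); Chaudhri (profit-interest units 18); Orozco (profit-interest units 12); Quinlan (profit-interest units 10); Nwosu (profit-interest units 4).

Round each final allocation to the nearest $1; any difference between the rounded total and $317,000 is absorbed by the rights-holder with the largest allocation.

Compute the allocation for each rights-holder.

Okafor: $7,044 · Chaudhri: $126,801 · Orozco: $84,533 · Quinlan: $70,444 · Nwosu: $28,178

Profit-interest units total: 45.
Proportional shares: Okafor 1/45 × $317,000 = 7,044.44; Chaudhri 18/45 × $317,000 = 126,800.00; Orozco 12/45 × $317,000 = 84,533.33; Quinlan 10/45 × $317,000 = 70,444.44; Nwosu 4/45 × $317,000 = 28,177.78.
Rounded to nearest $1: Okafor $7,044; Chaudhri $126,800; Orozco $84,533; Quinlan $70,444; Nwosu $28,178. Sum = $316,999.
Difference $317,000 − $316,999 = +$1 applied to largest allocation (Chaudhri): Chaudhri becomes $126,801.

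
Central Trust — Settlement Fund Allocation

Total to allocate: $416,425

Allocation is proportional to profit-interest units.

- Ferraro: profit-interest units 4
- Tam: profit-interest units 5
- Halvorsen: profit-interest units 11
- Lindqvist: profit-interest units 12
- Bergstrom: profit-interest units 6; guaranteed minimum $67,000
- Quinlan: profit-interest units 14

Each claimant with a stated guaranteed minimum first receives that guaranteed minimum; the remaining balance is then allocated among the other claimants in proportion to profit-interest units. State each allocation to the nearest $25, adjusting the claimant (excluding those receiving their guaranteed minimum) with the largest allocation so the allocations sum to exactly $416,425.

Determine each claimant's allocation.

Minimums first: Bergstrom $67,000. Remaining pool $349,425.
Remaining pool split over remaining profit-interest units 46: Ferraro 30,384.78 → $30,375; Tam 37,980.98 → $37,975; Halvorsen 83,558.15 → $83,550; Lindqvist 91,154.35 → $91,150; Quinlan 106,346.74 → $106,350.
Rounding difference +$25 applied to Quinlan → $106,375.

Ferraro: $30,375 | Tam: $37,975 | Halvorsen: $83,550 | Lindqvist: $91,150 | Bergstrom: $67,000 | Quinlan: $106,375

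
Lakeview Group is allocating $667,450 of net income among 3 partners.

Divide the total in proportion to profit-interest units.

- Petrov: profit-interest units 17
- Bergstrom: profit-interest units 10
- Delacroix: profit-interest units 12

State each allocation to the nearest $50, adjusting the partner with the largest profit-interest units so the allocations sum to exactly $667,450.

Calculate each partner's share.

Sum of profit-interest units: 17 + 10 + 12 = 39.
Raw shares: Petrov 290,939.74; Bergstrom 171,141.03; Delacroix 205,369.23.
At nearest $50: Petrov $290,950; Bergstrom $171,150; Delacroix $205,350. Sum = $667,450.
Rounded total matches; no reconciliation needed.

Petrov: $290,950 · Bergstrom: $171,150 · Delacroix: $205,350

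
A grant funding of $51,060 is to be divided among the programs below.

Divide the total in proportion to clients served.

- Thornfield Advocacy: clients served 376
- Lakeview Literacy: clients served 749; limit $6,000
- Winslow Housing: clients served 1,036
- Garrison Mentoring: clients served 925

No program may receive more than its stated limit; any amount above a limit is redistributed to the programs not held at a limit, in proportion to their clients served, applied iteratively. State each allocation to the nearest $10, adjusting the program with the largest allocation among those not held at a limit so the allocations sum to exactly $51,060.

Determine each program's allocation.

Thornfield Advocacy: $7,250 · Lakeview Literacy: $6,000 · Winslow Housing: $19,970 · Garrison Mentoring: $17,840

Total clients served = 3,086.
Unconstrained shares: Thornfield Advocacy 6,221.18; Lakeview Literacy 12,392.72; Winslow Housing 17,141.34; Garrison Mentoring 15,304.76.
Held at cap: Lakeview Literacy ($6,000); residual $45,060 reallocated over remaining clients served 2,337.
Shares after redistribution: Thornfield Advocacy 7,249.70 → $7,250; Winslow Housing 19,975.25 → $19,980; Garrison Mentoring 17,835.04 → $17,840.
Rounding difference −$10 applied to Winslow Housing → $19,970.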